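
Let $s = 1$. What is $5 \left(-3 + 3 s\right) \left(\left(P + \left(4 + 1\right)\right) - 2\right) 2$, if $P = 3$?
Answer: $0$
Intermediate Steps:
$5 \left(-3 + 3 s\right) \left(\left(P + \left(4 + 1\right)\right) - 2\right) 2 = 5 \left(-3 + 3 \cdot 1\right) \left(\left(3 + \left(4 + 1\right)\right) - 2\right) 2 = 5 \left(-3 + 3\right) \left(\left(3 + 5\right) - 2\right) 2 = 5 \cdot 0 \left(8 - 2\right) 2 = 0 \cdot 6 \cdot 2 = 0 \cdot 12 = 0$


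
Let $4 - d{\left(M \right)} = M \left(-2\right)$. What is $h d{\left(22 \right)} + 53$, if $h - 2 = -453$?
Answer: $-21595$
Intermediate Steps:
$h = -451$ ($h = 2 - 453 = -451$)
$d{\left(M \right)} = 4 + 2 M$ ($d{\left(M \right)} = 4 - M \left(-2\right) = 4 - - 2 M = 4 + 2 M$)
$h d{\left(22 \right)} + 53 = - 451 \left(4 + 2 \cdot 22\right) + 53 = - 451 \left(4 + 44\right) + 53 = \left(-451\right) 48 + 53 = -21648 + 53 = -21595$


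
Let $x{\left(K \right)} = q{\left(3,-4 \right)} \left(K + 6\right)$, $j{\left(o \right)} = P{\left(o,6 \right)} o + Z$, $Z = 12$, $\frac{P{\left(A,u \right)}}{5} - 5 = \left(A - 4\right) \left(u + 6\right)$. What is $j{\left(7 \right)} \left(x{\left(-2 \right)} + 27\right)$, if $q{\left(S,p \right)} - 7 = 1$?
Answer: $85373$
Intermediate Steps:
$P{\left(A,u \right)} = 25 + 5 \left(-4 + A\right) \left(6 + u\right)$ ($P{\left(A,u \right)} = 25 + 5 \left(A - 4\right) \left(u + 6\right) = 25 + 5 \left(-4 + A\right) \left(6 + u\right)$)
$q{\left(S,p \right)} = 8$ ($q{\left(S,p \right)} = 7 + 1 = 8$)
$j{\left(o \right)} = 12 + o \left(-215 + 60 o\right)$ ($j{\left(o \right)} = \left(-95 - 120 + 30 o + 5 o 6\right) o + 12 = \left(-95 - 120 + 30 o + 30 o\right) o + 12 = \left(-215 + 60 o\right) o + 12 = o \left(-215 + 60 o\right) + 12 = 12 + o \left(-215 + 60 o\right)$)
$x{\left(K \right)} = 48 + 8 K$ ($x{\left(K \right)} = 8 \left(K + 6\right) = 8 \left(6 + K\right) = 48 + 8 K$)
$j{\left(7 \right)} \left(x{\left(-2 \right)} + 27\right) = \left(12 + 5 \cdot 7 \left(-43 + 12 \cdot 7\right)\right) \left(\left(48 + 8 \left(-2\right)\right) + 27\right) = \left(12 + 5 \cdot 7 \left(-43 + 84\right)\right) \left(\left(48 - 16\right) + 27\right) = \left(12 + 5 \cdot 7 \cdot 41\right) \left(32 + 27\right) = \left(12 + 1435\right) 59 = 1447 \cdot 59 = 85373$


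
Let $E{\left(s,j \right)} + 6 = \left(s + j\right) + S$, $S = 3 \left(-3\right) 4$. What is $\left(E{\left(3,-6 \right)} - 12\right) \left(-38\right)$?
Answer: $2166$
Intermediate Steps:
$S = -36$ ($S = \left(-9\right) 4 = -36$)
$E{\left(s,j \right)} = -42 + j + s$ ($E{\left(s,j \right)} = -6 - \left(36 - j - s\right) = -6 + \left(-36 + j + s\right) = -42 + j + s$)
$\left(E{\left(3,-6 \right)} - 12\right) \left(-38\right) = \left(\left(-42 - 6 + 3\right) - 12\right) \left(-38\right) = \left(-45 - 12\right) \left(-38\right) = \left(-57\right) \left(-38\right) = 2166$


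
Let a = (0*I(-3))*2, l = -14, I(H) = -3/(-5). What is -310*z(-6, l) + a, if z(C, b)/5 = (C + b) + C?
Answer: 40300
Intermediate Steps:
I(H) = ⅗ (I(H) = -3*(-⅕) = ⅗)
a = 0 (a = (0*(⅗))*2 = 0*2 = 0)
z(C, b) = 5*b + 10*C (z(C, b) = 5*((C + b) + C) = 5*(b + 2*C) = 5*b + 10*C)
-310*z(-6, l) + a = -310*(5*(-14) + 10*(-6)) + 0 = -310*(-70 - 60) + 0 = -310*(-130) + 0 = 40300 + 0 = 40300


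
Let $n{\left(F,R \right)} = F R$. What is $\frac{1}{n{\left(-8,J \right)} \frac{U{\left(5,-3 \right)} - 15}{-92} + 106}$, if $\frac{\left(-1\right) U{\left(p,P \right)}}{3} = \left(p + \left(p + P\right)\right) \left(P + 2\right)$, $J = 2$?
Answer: $\frac{23}{2462} \approx 0.009342$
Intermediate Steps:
$U{\left(p,P \right)} = - 3 \left(2 + P\right) \left(P + 2 p\right)$ ($U{\left(p,P \right)} = - 3 \left(p + \left(p + P\right)\right) \left(P + 2\right) = - 3 \left(p + \left(P + p\right)\right) \left(2 + P\right) = - 3 \left(P + 2 p\right) \left(2 + P\right) = - 3 \left(2 + P\right) \left(P + 2 p\right)$)
$\frac{1}{n{\left(-8,J \right)} \frac{U{\left(5,-3 \right)} - 15}{-92} + 106} = \frac{1}{\left(-8\right) 2 \frac{\left(\left(-12\right) 5 - -18 - 3 \left(-3\right)^{2} - \left(-18\right) 5\right) - 15}{-92} + 106} = \frac{1}{- 16 \left(\left(-60 + 18 - 27 + 90\right) - 15\right) \left(- \frac{1}{92}\right) + 106} = \frac{1}{- 16 \left(21 - 15\right) \left(- \frac{1}{92}\right) + 106} = \frac{1}{- 16 \cdot 6 \left(- \frac{1}{92}\right) + 106} = \frac{1}{\left(-16\right) \left(- \frac{3}{46}\right) + 106} = \frac{1}{\frac{24}{23} + 106} = \frac{1}{\frac{2462}{23}} = \frac{23}{2462}$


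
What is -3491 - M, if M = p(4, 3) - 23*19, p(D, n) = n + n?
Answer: -3060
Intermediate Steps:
p(D, n) = 2*n
M = -431 (M = 2*3 - 23*19 = 6 - 437 = -431)
-3491 - M = -3491 - 1*(-431) = -3491 + 431 = -3060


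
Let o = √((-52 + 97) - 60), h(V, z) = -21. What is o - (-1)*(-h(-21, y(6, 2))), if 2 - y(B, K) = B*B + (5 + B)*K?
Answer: 21 + I*√15 ≈ 21.0 + 3.873*I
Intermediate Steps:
y(B, K) = 2 - B² - K*(5 + B) (y(B, K) = 2 - (B*B + (5 + B)*K) = 2 - (B² + K*(5 + B)) = 2 + (-B² - K*(5 + B)) = 2 - B² - K*(5 + B))
o = I*√15 (o = √(45 - 60) = √(-15) = I*√15 ≈ 3.873*I)
o - (-1)*(-h(-21, y(6, 2))) = I*√15 - (-1)*(-1*(-21)) = I*√15 - (-1)*21 = I*√15 - 1*(-21) = I*√15 + 21 = 21 + I*√15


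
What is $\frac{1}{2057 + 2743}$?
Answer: $\frac{1}{4800} \approx 0.00020833$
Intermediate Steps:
$\frac{1}{2057 + 2743} = \frac{1}{4800}$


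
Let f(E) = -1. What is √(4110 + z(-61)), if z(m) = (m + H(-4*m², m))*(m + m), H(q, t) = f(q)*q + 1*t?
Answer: I*√1796854 ≈ 1340.5*I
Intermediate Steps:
H(q, t) = t - q (H(q, t) = -q + 1*t = -q + t = t - q)
z(m) = 2*m*(2*m + 4*m²) (z(m) = (m + (m - (-4)*m²))*(m + m) = (m + (m + 4*m²))*(2*m) = (2*m + 4*m²)*(2*m) = 2*m*(2*m + 4*m²))
√(4110 + z(-61)) = √(4110 + (-61)²*(4 + 8*(-61))) = √(4110 + 3721*(4 - 488)) = √(4110 + 3721*(-484)) = √(4110 - 1800964) = √(-1796854) = I*√1796854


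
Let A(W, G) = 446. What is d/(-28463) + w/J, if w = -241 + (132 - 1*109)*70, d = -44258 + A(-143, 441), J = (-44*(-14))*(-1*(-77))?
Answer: 2117056631/1350057016 ≈ 1.5681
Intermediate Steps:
J = 47432 (J = 616*77 = 47432)
d = -43812 (d = -44258 + 446 = -43812)
w = 1369 (w = -241 + (132 - 109)*70 = -241 + 23*70 = -241 + 1610 = 1369)
d/(-28463) + w/J = -43812/(-28463) + 1369/47432 = -43812*(-1/28463) + 1369*(1/47432) = 43812/28463 + 1369/47432 = 2117056631/1350057016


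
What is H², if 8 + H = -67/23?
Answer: 63001/529 ≈ 119.09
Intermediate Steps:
H = -251/23 (H = -8 - 67/23 = -251/23 ≈ -10.913)
H² = (-251/23)² = 63001/529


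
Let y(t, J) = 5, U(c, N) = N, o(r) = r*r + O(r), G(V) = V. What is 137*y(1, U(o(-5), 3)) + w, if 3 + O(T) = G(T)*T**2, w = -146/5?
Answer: 3279/5 ≈ 655.80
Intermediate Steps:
w = -146/5 (w = -146*1/5 = -146/5 ≈ -29.200)
O(T) = -3 + T**3 (O(T) = -3 + T*T**2 = -3 + T**3)
o(r) = -3 + r**2 + r**3 (o(r) = r*r + (-3 + r**3) = r**2 + (-3 + r**3) = -3 + r**2 + r**3)
137*y(1, U(o(-5), 3)) + w = 137*5 - 146/5 = 685 - 146/5 = 3279/5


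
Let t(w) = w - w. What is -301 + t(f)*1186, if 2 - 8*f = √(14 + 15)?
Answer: -301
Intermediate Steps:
f = ¼ - √29/8 (f = ¼ - √(14 + 15)/8 = ¼ - √29/8 ≈ -0.42315)
t(w) = 0
-301 + t(f)*1186 = -301 + 0*1186 = -301 + 0 = -301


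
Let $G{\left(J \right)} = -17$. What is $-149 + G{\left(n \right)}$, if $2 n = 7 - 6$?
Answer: $-166$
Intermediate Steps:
$n = \frac{1}{2}$ ($n = \frac{7 - 6}{2} = \frac{1}{2} \cdot 1 = \frac{1}{2} \approx 0.5$)
$-149 + G{\left(n \right)} = -149 - 17 = -166$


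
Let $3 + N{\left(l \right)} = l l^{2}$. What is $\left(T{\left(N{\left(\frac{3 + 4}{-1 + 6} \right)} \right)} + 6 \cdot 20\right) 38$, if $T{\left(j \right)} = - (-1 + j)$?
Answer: $\frac{575966}{125} \approx 4607.7$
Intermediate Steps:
$N{\left(l \right)} = -3 + l^{3}$ ($N{\left(l \right)} = -3 + l l^{2} = -3 + l^{3}$)
$T{\left(j \right)} = 1 - j$
$\left(T{\left(N{\left(\frac{3 + 4}{-1 + 6} \right)} \right)} + 6 \cdot 20\right) 38 = \left(\left(1 - \left(-3 + \left(\frac{3 + 4}{-1 + 6}\right)^{3}\right)\right) + 6 \cdot 20\right) 38 = \left(\left(1 - \left(-3 + \left(\frac{7}{5}\right)^{3}\right)\right) + 120\right) 38 = \left(\left(1 - \left(-3 + \frac{343}{125}\right)\right) + 120\right) 38 = \left(\left(1 - - \frac{32}{125}\right) + 120\right) 38 = \left(\left(1 + \frac{32}{125}\right) + 120\right) 38 = \left(\frac{157}{125} + 120\right) 38 = \frac{15157}{125} \cdot 38 = \frac{575966}{125}$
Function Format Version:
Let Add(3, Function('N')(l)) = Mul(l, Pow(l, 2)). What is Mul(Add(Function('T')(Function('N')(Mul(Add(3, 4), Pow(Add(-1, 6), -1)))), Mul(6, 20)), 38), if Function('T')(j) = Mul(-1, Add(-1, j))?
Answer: Rational(575966, 125) ≈ 4607.7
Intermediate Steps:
Function('N')(l) = Add(-3, Pow(l, 3)) (Function('N')(l) = Add(-3, Mul(l, Pow(l, 2))) = Add(-3, Pow(l, 3)))
Function('T')(j) = Add(1, Mul(-1, j))
Mul(Add(Function('T')(Function('N')(Mul(Add(3, 4), Pow(Add(-1, 6), -1)))), Mul(6, 20)), 38) = Mul(Add(Add(1, Mul(-1, Add(-3, Pow(Mul(Add(3, 4), Pow(Add(-1, 6), -1)), 3)))), Mul(6, 20)), 38) = Mul(Add(Add(1, Mul(-1, Add(-3, Pow(Mul(7, Pow(5, -1)), 3)))), 120), 38) = Mul(Add(Add(1, Mul(-1, Add(-3, Pow(Mul(7, Rational(1, 5)), 3)))), 120), 38) = Mul(Add(Add(1, Mul(-1, Add(-3, Pow(Rational(7, 5), 3)))), 120), 38) = Mul(Add(Add(1, Mul(-1, Add(-3, Rational(343, 125)))), 120), 38) = Mul(Add(Add(1, Mul(-1, Rational(-32, 125))), 120), 38) = Mul(Add(Add(1, Rational(32, 125)), 120), 38) = Mul(Add(Rational(157, 125), 120), 38) = Mul(Rational(15157, 125), 38) = Rational(575966, 125)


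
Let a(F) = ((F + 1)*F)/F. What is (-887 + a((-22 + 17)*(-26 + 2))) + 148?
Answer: -618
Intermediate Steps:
a(F) = 1 + F (a(F) = ((1 + F)*F)/F = (F*(1 + F))/F = 1 + F)
(-887 + a((-22 + 17)*(-26 + 2))) + 148 = (-887 + (1 + (-22 + 17)*(-26 + 2))) + 148 = (-887 + (1 - 5*(-24))) + 148 = (-887 + (1 + 120)) + 148 = (-887 + 121) + 148 = -766 + 148 = -618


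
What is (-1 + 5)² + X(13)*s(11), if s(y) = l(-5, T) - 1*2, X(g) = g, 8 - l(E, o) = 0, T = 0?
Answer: 94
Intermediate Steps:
l(E, o) = 8 (l(E, o) = 8 - 1*0 = 8 + 0 = 8)
s(y) = 6 (s(y) = 8 - 1*2 = 8 - 2 = 6)
(-1 + 5)² + X(13)*s(11) = (-1 + 5)² + 13*6 = 4² + 78 = 16 + 78 = 94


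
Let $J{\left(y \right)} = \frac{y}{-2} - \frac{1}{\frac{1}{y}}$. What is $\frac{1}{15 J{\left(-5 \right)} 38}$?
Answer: $\frac{1}{4275} \approx 0.00023392$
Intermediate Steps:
$J{\left(y \right)} = - \frac{3 y}{2}$ ($J{\left(y \right)} = y \left(- \frac{1}{2}\right) - y = - \frac{y}{2} - y = - \frac{3 y}{2}$)
$\frac{1}{15 J{\left(-5 \right)} 38} = \frac{1}{15 \left(\left(- \frac{3}{2}\right) \left(-5\right)\right) 38} = \frac{1}{15 \cdot \frac{15}{2} \cdot 38} = \frac{1}{\frac{225}{2} \cdot 38} = \frac{1}{4275}$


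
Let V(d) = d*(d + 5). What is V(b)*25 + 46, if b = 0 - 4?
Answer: -54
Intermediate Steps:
b = -4
V(d) = d*(5 + d)
V(b)*25 + 46 = -4*(5 - 4)*25 + 46 = -4*1*25 + 46 = -4*25 + 46 = -100 + 46 = -54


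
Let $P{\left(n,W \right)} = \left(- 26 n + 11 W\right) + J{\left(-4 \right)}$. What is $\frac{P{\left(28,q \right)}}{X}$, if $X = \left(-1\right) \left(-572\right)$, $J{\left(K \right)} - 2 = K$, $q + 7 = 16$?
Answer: $- \frac{631}{572} \approx -1.1031$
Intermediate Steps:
$q = 9$ ($q = -7 + 16 = 9$)
$J{\left(K \right)} = 2 + K$
$X = 572$
$P{\left(n,W \right)} = -2 - 26 n + 11 W$ ($P{\left(n,W \right)} = \left(- 26 n + 11 W\right) + \left(2 - 4\right) = \left(- 26 n + 11 W\right) - 2 = -2 - 26 n + 11 W$)
$\frac{P{\left(28,q \right)}}{X} = \frac{-2 - 728 + 11 \cdot 9}{572} = \left(-2 - 728 + 99\right) \frac{1}{572} = \left(-631\right) \frac{1}{572} = - \frac{631}{572}$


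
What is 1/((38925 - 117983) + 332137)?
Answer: 1/253079 ≈ 3.9513e-6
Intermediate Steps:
1/((38925 - 117983) + 332137) = 1/(-79058 + 332137) = 1/253079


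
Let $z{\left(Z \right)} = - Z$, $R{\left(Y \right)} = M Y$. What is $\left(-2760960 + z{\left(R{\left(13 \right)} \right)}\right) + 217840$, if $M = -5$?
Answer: $-2543055$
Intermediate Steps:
$R{\left(Y \right)} = - 5 Y$
$\left(-2760960 + z{\left(R{\left(13 \right)} \right)}\right) + 217840 = \left(-2760960 - \left(-5\right) 13\right) + 217840 = \left(-2760960 - -65\right) + 217840 = \left(-2760960 + 65\right) + 217840 = -2760895 + 217840 = -2543055$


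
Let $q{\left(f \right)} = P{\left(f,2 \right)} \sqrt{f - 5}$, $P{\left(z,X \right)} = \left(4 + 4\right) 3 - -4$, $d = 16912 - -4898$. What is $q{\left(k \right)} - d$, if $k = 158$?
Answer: $-21810 + 84 \sqrt{17} \approx -21464.0$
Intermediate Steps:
$d = 21810$ ($d = 16912 + 4898 = 21810$)
$P{\left(z,X \right)} = 28$ ($P{\left(z,X \right)} = 8 \cdot 3 + 4 = 24 + 4 = 28$)
$q{\left(f \right)} = 28 \sqrt{-5 + f}$ ($q{\left(f \right)} = 28 \sqrt{f - 5} = 28 \sqrt{-5 + f}$)
$q{\left(k \right)} - d = 28 \sqrt{-5 + 158} - 21810 = 28 \sqrt{153} - 21810 = 28 \cdot 3 \sqrt{17} - 21810 = 84 \sqrt{17} - 21810 = -21810 + 84 \sqrt{17}$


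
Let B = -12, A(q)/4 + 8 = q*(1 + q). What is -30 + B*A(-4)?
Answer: -222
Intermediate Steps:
A(q) = -32 + 4*q*(1 + q) (A(q) = -32 + 4*(q*(1 + q)) = -32 + 4*q*(1 + q))
-30 + B*A(-4) = -30 - 12*(-32 + 4*(-4) + 4*(-4)²) = -30 - 12*(-32 - 16 + 4*16) = -30 - 12*(-32 - 16 + 64) = -30 - 12*16 = -30 - 192 = -222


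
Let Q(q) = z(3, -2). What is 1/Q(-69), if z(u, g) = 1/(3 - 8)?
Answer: -5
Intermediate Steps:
z(u, g) = -⅕ (z(u, g) = 1/(-5) = -⅕)
Q(q) = -⅕
1/Q(-69) = 1/(-⅕) = -5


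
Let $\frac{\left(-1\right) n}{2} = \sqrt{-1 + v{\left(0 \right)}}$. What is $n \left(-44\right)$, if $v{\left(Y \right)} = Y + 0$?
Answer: $88 i \approx 88.0 i$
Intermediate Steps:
$v{\left(Y \right)} = Y$
$n = - 2 i$ ($n = - 2 \sqrt{-1 + 0} = - 2 \sqrt{-1} = - 2 i \approx - 2.0 i$)
$n \left(-44\right) = - 2 i \left(-44\right) = 88 i$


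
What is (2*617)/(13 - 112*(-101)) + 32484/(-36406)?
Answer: -161478148/206148975 ≈ -0.78331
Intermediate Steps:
(2*617)/(13 - 112*(-101)) + 32484/(-36406) = 1234/(13 + 11312) + 32484*(-1/36406) = 1234/11325 - 16242/18203 = -161478148/206148975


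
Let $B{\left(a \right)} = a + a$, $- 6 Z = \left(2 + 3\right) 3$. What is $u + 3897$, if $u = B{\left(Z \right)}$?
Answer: $3892$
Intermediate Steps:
$Z = - \frac{5}{2}$ ($Z = - \frac{\left(2 + 3\right) 3}{6} = - \frac{5 \cdot 3}{6} = \left(- \frac{1}{6}\right) 15 = - \frac{5}{2} \approx -2.5$)
$B{\left(a \right)} = 2 a$
$u = -5$ ($u = 2 \left(- \frac{5}{2}\right) = -5$)
$u + 3897 = -5 + 3897 = 3892$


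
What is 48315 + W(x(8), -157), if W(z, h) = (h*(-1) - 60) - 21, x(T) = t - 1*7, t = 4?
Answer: 48391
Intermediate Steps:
x(T) = -3 (x(T) = 4 - 1*7 = 4 - 7 = -3)
W(z, h) = -81 - h (W(z, h) = (-h - 60) - 21 = (-60 - h) - 21 = -81 - h)
48315 + W(x(8), -157) = 48315 + (-81 - 1*(-157)) = 48315 + (-81 + 157) = 48315 + 76 = 48391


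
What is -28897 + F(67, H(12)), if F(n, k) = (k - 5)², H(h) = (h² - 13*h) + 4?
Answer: -28728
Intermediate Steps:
H(h) = 4 + h² - 13*h
F(n, k) = (-5 + k)²
-28897 + F(67, H(12)) = -28897 + (-5 + (4 + 12² - 13*12))² = -28897 + (-5 + (4 + 144 - 156))² = -28897 + (-5 - 8)² = -28897 + (-13)² = -28897 + 169 = -28728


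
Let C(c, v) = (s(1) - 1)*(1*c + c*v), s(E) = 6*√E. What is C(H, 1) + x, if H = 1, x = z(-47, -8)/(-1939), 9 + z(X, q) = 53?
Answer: 19346/1939 ≈ 9.9773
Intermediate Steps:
z(X, q) = 44 (z(X, q) = -9 + 53 = 44)
x = -44/1939 (x = 44/(-1939) = 44*(-1/1939) = -44/1939 ≈ -0.022692)
C(c, v) = 5*c + 5*c*v (C(c, v) = (6*√1 - 1)*(1*c + c*v) = (6*1 - 1)*(c + c*v) = (6 - 1)*(c + c*v) = 5*(c + c*v) = 5*c + 5*c*v)
C(H, 1) + x = 5*1*(1 + 1) - 44/1939 = 5*1*2 - 44/1939 = 10 - 44/1939 = 19346/1939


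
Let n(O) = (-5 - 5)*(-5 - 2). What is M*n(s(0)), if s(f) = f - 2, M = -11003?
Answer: -770210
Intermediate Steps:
s(f) = -2 + f
n(O) = 70 (n(O) = -10*(-7) = 70)
M*n(s(0)) = -11003*70 = -770210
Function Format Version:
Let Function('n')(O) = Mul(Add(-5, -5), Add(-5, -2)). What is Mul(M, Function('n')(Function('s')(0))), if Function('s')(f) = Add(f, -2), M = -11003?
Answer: -770210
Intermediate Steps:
Function('s')(f) = Add(-2, f)
Function('n')(O) = 70 (Function('n')(O) = Mul(-10, -7) = 70)
Mul(M, Function('n')(Function('s')(0))) = Mul(-11003, 70) = -770210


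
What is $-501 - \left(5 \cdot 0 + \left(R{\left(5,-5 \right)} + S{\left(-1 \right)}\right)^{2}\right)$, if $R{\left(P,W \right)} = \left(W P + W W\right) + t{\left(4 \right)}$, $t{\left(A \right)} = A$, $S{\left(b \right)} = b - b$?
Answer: $-517$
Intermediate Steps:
$S{\left(b \right)} = 0$
$R{\left(P,W \right)} = 4 + W^{2} + P W$ ($R{\left(P,W \right)} = \left(W P + W W\right) + 4 = \left(P W + W^{2}\right) + 4 = \left(W^{2} + P W\right) + 4 = 4 + W^{2} + P W$)
$-501 - \left(5 \cdot 0 + \left(R{\left(5,-5 \right)} + S{\left(-1 \right)}\right)^{2}\right) = -501 - \left(5 \cdot 0 + \left(\left(4 + \left(-5\right)^{2} + 5 \left(-5\right)\right) + 0\right)^{2}\right) = -501 - \left(0 + \left(\left(4 + 25 - 25\right) + 0\right)^{2}\right) = -501 - \left(0 + \left(4 + 0\right)^{2}\right) = -501 - \left(0 + 4^{2}\right) = -501 - \left(0 + 16\right) = -501 - 16 = -517$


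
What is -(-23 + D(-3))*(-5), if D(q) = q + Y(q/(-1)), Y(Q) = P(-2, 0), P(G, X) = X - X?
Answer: -130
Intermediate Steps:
P(G, X) = 0
Y(Q) = 0
D(q) = q (D(q) = q + 0 = q)
-(-23 + D(-3))*(-5) = -(-23 - 3)*(-5) = -(-26)*(-5) = -1*130 = -130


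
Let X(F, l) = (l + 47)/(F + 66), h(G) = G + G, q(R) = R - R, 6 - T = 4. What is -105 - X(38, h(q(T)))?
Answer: -10967/104 ≈ -105.45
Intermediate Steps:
T = 2 (T = 6 - 1*4 = 6 - 4 = 2)
q(R) = 0
h(G) = 2*G
X(F, l) = (47 + l)/(66 + F)
-105 - X(38, h(q(T))) = -105 - (47 + 2*0)/(66 + 38) = -105 - (47 + 0)/104 = -105 - 47/104 = -10967/104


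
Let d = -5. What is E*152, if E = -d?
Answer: 760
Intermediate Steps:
E = 5 (E = -1*(-5) = 5)
E*152 = 5*152 = 760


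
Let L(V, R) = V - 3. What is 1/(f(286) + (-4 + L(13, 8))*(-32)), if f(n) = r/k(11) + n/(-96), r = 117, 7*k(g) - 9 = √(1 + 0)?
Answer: -240/27139 ≈ -0.0088434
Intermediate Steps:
k(g) = 10/7 (k(g) = 9/7 + √(1 + 0)/7 = 9/7 + √1/7 = 9/7 + (⅐)*1 = 9/7 + ⅐ = 10/7)
L(V, R) = -3 + V
f(n) = 819/10 - n/96 (f(n) = 117/(10/7) + n/(-96) = 117*(7/10) + n*(-1/96) = 819/10 - n/96)
1/(f(286) + (-4 + L(13, 8))*(-32)) = 1/((819/10 - 1/96*286) + (-4 + (-3 + 13))*(-32)) = 1/((819/10 - 143/48) + (-4 + 10)*(-32)) = 1/(18941/240 + 6*(-32)) = 1/(18941/240 - 192) = 1/(-27139/240) = -240/27139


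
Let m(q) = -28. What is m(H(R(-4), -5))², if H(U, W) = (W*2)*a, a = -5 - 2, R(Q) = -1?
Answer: 784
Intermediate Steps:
a = -7
H(U, W) = -14*W (H(U, W) = (W*2)*(-7) = (2*W)*(-7) = -14*W)
m(H(R(-4), -5))² = (-28)² = 784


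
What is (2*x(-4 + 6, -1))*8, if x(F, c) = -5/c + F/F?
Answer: 96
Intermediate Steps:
x(F, c) = 1 - 5/c (x(F, c) = -5/c + 1 = 1 - 5/c)
(2*x(-4 + 6, -1))*8 = (2*((-5 - 1)/(-1)))*8 = (2*(-1*(-6)))*8 = (2*6)*8 = 12*8 = 96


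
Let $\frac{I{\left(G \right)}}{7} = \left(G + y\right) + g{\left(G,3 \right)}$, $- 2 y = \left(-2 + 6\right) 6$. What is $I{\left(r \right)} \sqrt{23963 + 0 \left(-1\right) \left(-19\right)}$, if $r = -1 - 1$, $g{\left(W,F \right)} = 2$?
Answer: $- 84 \sqrt{23963} \approx -13003.0$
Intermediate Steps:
$r = -2$ ($r = -1 - 1 = -2$)
$y = -12$ ($y = - \frac{\left(-2 + 6\right) 6}{2} = - \frac{4 \cdot 6}{2} = \left(- \frac{1}{2}\right) 24 = -12$)
$I{\left(G \right)} = -70 + 7 G$ ($I{\left(G \right)} = 7 \left(\left(G - 12\right) + 2\right) = 7 \left(\left(-12 + G\right) + 2\right) = 7 \left(-10 + G\right) = -70 + 7 G$)
$I{\left(r \right)} \sqrt{23963 + 0 \left(-1\right) \left(-19\right)} = \left(-70 + 7 \left(-2\right)\right) \sqrt{23963 + 0 \left(-1\right) \left(-19\right)} = \left(-70 - 14\right) \sqrt{23963 + 0 \left(-19\right)} = - 84 \sqrt{23963 + 0} = - 84 \sqrt{23963}$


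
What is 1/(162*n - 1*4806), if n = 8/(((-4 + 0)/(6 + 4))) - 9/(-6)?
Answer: -1/7803 ≈ -0.00012816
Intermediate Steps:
n = -37/2 (n = 8/((-4/10)) - 9*(-⅙) = 8/((-4*⅒)) + 3/2 = 8/(-⅖) + 3/2 = 8*(-5/2) + 3/2 = -20 + 3/2 = -37/2 ≈ -18.500)
1/(162*n - 1*4806) = 1/(162*(-37/2) - 1*4806) = 1/(-2997 - 4806) = 1/(-7803) = -1/7803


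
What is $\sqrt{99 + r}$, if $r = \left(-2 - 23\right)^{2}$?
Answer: $2 \sqrt{181} \approx 26.907$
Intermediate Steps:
$r = 625$ ($r = \left(-25\right)^{2} = 625$)
$\sqrt{99 + r} = \sqrt{99 + 625} = \sqrt{724} = 2 \sqrt{181}$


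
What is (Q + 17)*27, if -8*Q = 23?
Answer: 3051/8 ≈ 381.38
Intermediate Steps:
Q = -23/8 (Q = -⅛*23 = -23/8 ≈ -2.8750)
(Q + 17)*27 = (-23/8 + 17)*27 = (113/8)*27 = 3051/8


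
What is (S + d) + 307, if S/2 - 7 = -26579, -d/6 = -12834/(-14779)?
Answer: -780955027/14779 ≈ -52842.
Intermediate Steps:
d = -77004/14779 (d = -(-77004)/(-14779) = -(-77004)*(-1)/14779 = -6*12834/14779 = -77004/14779 ≈ -5.2104)
S = -53144 (S = 14 + 2*(-26579) = 14 - 53158 = -53144)
(S + d) + 307 = (-53144 - 77004/14779) + 307 = -785492180/14779 + 307 = -780955027/14779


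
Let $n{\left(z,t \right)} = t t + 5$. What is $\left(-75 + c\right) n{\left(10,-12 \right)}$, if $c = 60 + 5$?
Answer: $-1490$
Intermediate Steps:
$n{\left(z,t \right)} = 5 + t^{2}$ ($n{\left(z,t \right)} = t^{2} + 5 = 5 + t^{2}$)
$c = 65$
$\left(-75 + c\right) n{\left(10,-12 \right)} = \left(-75 + 65\right) \left(5 + \left(-12\right)^{2}\right) = - 10 \left(5 + 144\right) = \left(-10\right) 149 = -1490$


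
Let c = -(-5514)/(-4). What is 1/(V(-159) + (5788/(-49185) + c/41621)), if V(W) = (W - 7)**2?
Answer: 4094257770/112820749702379 ≈ 3.6290e-5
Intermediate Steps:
V(W) = (-7 + W)**2
c = -2757/2 (c = -(-5514)*(-1)/4 = -919*3/2 = -2757/2 ≈ -1378.5)
1/(V(-159) + (5788/(-49185) + c/41621)) = 1/((-7 - 159)**2 + (5788/(-49185) - 2757/2/41621)) = 1/((-166)**2 + (5788*(-1/49185) - 2757/2*1/41621)) = 1/(27556 + (-5788/49185 - 2757/83242)) = 1/(27556 - 617407741/4094257770) = 1/(112820749702379/4094257770) = 4094257770/112820749702379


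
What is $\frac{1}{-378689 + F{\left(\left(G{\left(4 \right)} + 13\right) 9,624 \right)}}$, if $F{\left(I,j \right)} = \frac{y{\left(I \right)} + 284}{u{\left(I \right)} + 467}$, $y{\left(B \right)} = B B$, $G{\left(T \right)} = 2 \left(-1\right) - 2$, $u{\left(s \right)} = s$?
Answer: $- \frac{548}{207514727} \approx -2.6408 \cdot 10^{-6}$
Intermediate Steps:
$G{\left(T \right)} = -4$ ($G{\left(T \right)} = -2 - 2 = -4$)
$y{\left(B \right)} = B^{2}$
$F{\left(I,j \right)} = \frac{284 + I^{2}}{467 + I}$ ($F{\left(I,j \right)} = \frac{I^{2} + 284}{I + 467} = \frac{284 + I^{2}}{467 + I}$)
$\frac{1}{-378689 + F{\left(\left(G{\left(4 \right)} + 13\right) 9,624 \right)}} = \frac{1}{-378689 + \frac{284 + \left(\left(-4 + 13\right) 9\right)^{2}}{467 + \left(-4 + 13\right) 9}} = \frac{1}{-378689 + \frac{284 + \left(9 \cdot 9\right)^{2}}{467 + 9 \cdot 9}} = \frac{1}{-378689 + \frac{284 + 81^{2}}{467 + 81}} = \frac{1}{-378689 + \frac{284 + 6561}{548}} = \frac{1}{-378689 + \frac{1}{548} \cdot 6845} = \frac{1}{-378689 + \frac{6845}{548}} = \frac{1}{- \frac{207514727}{548}} = - \frac{548}{207514727}$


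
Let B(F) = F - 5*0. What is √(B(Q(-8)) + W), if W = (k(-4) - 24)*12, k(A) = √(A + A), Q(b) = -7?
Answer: √(-295 + 24*I*√2) ≈ 0.98644 + 17.204*I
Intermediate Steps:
B(F) = F (B(F) = F + 0 = F)
k(A) = √2*√A (k(A) = √(2*A) = √2*√A)
W = -288 + 24*I*√2 (W = (√2*√(-4) - 24)*12 = (√2*(2*I) - 24)*12 = (2*I*√2 - 24)*12 = (-24 + 2*I*√2)*12 = -288 + 24*I*√2 ≈ -288.0 + 33.941*I)
√(B(Q(-8)) + W) = √(-7 + (-288 + 24*I*√2)) = √(-295 + 24*I*√2)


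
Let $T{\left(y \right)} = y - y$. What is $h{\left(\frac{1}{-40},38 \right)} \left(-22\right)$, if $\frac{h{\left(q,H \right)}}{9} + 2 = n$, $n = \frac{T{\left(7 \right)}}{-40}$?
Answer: $396$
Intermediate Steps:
$T{\left(y \right)} = 0$
$n = 0$ ($n = \frac{0}{-40} = 0 \left(- \frac{1}{40}\right) = 0$)
$h{\left(q,H \right)} = -18$ ($h{\left(q,H \right)} = -18 + 9 \cdot 0 = -18 + 0 = -18$)
$h{\left(\frac{1}{-40},38 \right)} \left(-22\right) = \left(-18\right) \left(-22\right) = 396$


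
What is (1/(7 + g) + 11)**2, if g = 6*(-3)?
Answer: 14400/121 ≈ 119.01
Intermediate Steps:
g = -18
(1/(7 + g) + 11)**2 = (1/(7 - 18) + 11)**2 = (1/(-11) + 11)**2 = (-1/11 + 11)**2 = (120/11)**2 = 14400/121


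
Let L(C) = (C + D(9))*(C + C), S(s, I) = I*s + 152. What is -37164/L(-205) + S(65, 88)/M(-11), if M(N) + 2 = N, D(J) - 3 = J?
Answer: -232567246/514345 ≈ -452.16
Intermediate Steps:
D(J) = 3 + J
S(s, I) = 152 + I*s
L(C) = 2*C*(12 + C) (L(C) = (C + (3 + 9))*(C + C) = (C + 12)*(2*C) = (12 + C)*(2*C) = 2*C*(12 + C))
M(N) = -2 + N
-37164/L(-205) + S(65, 88)/M(-11) = -37164*(-1/(410*(12 - 205))) + (152 + 88*65)/(-2 - 11) = -37164/(2*(-205)*(-193)) + (152 + 5720)/(-13) = -37164/79130 + 5872*(-1/13) = -37164*1/79130 - 5872/13 = -18582/39565 - 5872/13 = -232567246/514345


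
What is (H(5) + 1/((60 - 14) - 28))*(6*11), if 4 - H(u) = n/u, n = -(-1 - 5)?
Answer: 2827/15 ≈ 188.47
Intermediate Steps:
n = 6 (n = -1*(-6) = 6)
H(u) = 4 - 6/u
(H(5) + 1/((60 - 14) - 28))*(6*11) = ((4 - 6/5) + 1/((60 - 14) - 28))*(6*11) = ((4 - 6*⅕) + 1/(46 - 28))*66 = ((4 - 6/5) + 1/18)*66 = (14/5 + 1/18)*66 = (257/90)*66 = 2827/15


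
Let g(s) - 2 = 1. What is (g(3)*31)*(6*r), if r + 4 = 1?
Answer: -1674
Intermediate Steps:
r = -3 (r = -4 + 1 = -3)
g(s) = 3 (g(s) = 2 + 1 = 3)
(g(3)*31)*(6*r) = (3*31)*(6*(-3)) = 93*(-18) = -1674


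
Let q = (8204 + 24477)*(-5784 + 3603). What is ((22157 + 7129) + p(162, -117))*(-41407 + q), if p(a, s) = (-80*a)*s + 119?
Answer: -110239048094300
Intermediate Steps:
p(a, s) = 119 - 80*a*s (p(a, s) = -80*a*s + 119 = 119 - 80*a*s)
q = -71277261 (q = 32681*(-2181) = -71277261)
((22157 + 7129) + p(162, -117))*(-41407 + q) = ((22157 + 7129) + (119 - 80*162*(-117)))*(-41407 - 71277261) = (29286 + (119 + 1516320))*(-71318668) = (29286 + 1516439)*(-71318668) = 1545725*(-71318668) = -110239048094300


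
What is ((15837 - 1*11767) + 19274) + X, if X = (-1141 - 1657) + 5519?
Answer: 26065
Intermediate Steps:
X = 2721 (X = -2798 + 5519 = 2721)
((15837 - 1*11767) + 19274) + X = ((15837 - 1*11767) + 19274) + 2721 = ((15837 - 11767) + 19274) + 2721 = (4070 + 19274) + 2721 = 23344 + 2721 = 26065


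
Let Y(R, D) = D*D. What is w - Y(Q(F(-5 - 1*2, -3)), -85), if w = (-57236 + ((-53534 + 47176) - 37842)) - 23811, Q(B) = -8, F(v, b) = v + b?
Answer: -132472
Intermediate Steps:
F(v, b) = b + v
Y(R, D) = D²
w = -125247 (w = (-57236 + (-6358 - 37842)) - 23811 = (-57236 - 44200) - 23811 = -101436 - 23811 = -125247)
w - Y(Q(F(-5 - 1*2, -3)), -85) = -125247 - 1*(-85)² = -125247 - 1*7225 = -125247 - 7225 = -132472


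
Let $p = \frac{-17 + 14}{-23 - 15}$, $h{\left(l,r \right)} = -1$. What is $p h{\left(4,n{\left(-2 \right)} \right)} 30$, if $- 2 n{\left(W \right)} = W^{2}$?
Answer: $- \frac{45}{19} \approx -2.3684$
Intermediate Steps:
$n{\left(W \right)} = - \frac{W^{2}}{2}$
$p = \frac{3}{38}$ ($p = - \frac{3}{-38} = \left(-3\right) \left(- \frac{1}{38}\right) = \frac{3}{38} \approx 0.078947$)
$p h{\left(4,n{\left(-2 \right)} \right)} 30 = \frac{3}{38} \left(-1\right) 30 = \left(- \frac{3}{38}\right) 30 = - \frac{45}{19}$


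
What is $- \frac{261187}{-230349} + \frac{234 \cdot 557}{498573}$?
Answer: $\frac{17804890457}{12760643553} \approx 1.3953$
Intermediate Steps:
$- \frac{261187}{-230349} + \frac{234 \cdot 557}{498573} = \left(-261187\right) \left(- \frac{1}{230349}\right) + 130338 \cdot \frac{1}{498573} = \frac{261187}{230349} + \frac{14482}{55397} = \frac{17804890457}{12760643553}$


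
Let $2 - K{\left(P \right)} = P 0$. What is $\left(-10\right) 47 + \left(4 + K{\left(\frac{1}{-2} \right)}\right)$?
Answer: $-464$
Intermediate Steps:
$K{\left(P \right)} = 2$ ($K{\left(P \right)} = 2 - P 0 = 2 - 0 = 2 + 0 = 2$)
$\left(-10\right) 47 + \left(4 + K{\left(\frac{1}{-2} \right)}\right) = \left(-10\right) 47 + \left(4 + 2\right) = -470 + 6 = -464$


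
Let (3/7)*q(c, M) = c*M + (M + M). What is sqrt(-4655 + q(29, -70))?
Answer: 7*I*sqrt(1785)/3 ≈ 98.582*I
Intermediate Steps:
q(c, M) = 14*M/3 + 7*M*c/3 (q(c, M) = 7*(c*M + (M + M))/3 = 7*(M*c + 2*M)/3 = 7*(2*M + M*c)/3 = 14*M/3 + 7*M*c/3)
sqrt(-4655 + q(29, -70)) = sqrt(-4655 + (7/3)*(-70)*(2 + 29)) = sqrt(-4655 + (7/3)*(-70)*31) = sqrt(-4655 - 15190/3) = sqrt(-29155/3) = 7*I*sqrt(1785)/3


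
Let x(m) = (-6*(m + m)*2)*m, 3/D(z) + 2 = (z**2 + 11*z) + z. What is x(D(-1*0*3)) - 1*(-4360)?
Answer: 4306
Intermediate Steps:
D(z) = 3/(-2 + z**2 + 12*z) (D(z) = 3/(-2 + ((z**2 + 11*z) + z)) = 3/(-2 + (z**2 + 12*z)) = 3/(-2 + z**2 + 12*z))
x(m) = -24*m**2 (x(m) = (-12*m*2)*m = (-24*m)*m = -24*m**2)
x(D(-1*0*3)) - 1*(-4360) = -24*9/(-2 + (-1*0*3)**2 + 12*(-1*0*3))**2 - 1*(-4360) = -24*9/(-2 + (0*3)**2 + 12*(0*3))**2 + 4360 = -24*9/(-2 + 0**2 + 12*0)**2 + 4360 = -24*9/(-2 + 0 + 0)**2 + 4360 = -24*(3/(-2))**2 + 4360 = -24*(3*(-1/2))**2 + 4360 = -24*(-3/2)**2 + 4360 = -24*9/4 + 4360 = -54 + 4360 = 4306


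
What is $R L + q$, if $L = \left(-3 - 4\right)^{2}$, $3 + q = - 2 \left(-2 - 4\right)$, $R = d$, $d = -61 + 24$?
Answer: $-1804$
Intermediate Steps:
$d = -37$
$R = -37$
$q = 9$ ($q = -3 - 2 \left(-2 - 4\right) = -3 - -12 = -3 + 12 = 9$)
$L = 49$ ($L = \left(-7\right)^{2} = 49$)
$R L + q = \left(-37\right) 49 + 9 = -1813 + 9 = -1804$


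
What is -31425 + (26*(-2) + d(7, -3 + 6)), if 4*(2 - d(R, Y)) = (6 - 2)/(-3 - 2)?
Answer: -157374/5 ≈ -31475.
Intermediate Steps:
d(R, Y) = 11/5 (d(R, Y) = 2 - (6 - 2)/(4*(-3 - 2)) = 2 - 1/(-5) = 2 - (-1)/5 = 2 - 1/4*(-4/5) = 2 + 1/5 = 11/5)
-31425 + (26*(-2) + d(7, -3 + 6)) = -31425 + (26*(-2) + 11/5) = -31425 + (-52 + 11/5) = -31425 - 249/5 = -157374/5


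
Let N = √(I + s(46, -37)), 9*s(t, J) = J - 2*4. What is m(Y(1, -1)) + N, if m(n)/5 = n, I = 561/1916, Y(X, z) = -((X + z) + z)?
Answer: 5 + I*√4320101/958 ≈ 5.0 + 2.1696*I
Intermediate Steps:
s(t, J) = -8/9 + J/9 (s(t, J) = (J - 2*4)/9 = (J - 8)/9 = (-8 + J)/9 = -8/9 + J/9)
Y(X, z) = -X - 2*z (Y(X, z) = -(X + 2*z) = -X - 2*z)
I = 561/1916 (I = 561*(1/1916) = 561/1916 ≈ 0.29280)
m(n) = 5*n
N = I*√4320101/958 (N = √(561/1916 + (-8/9 + (⅑)*(-37))) = √(561/1916 + (-8/9 - 37/9)) = √(561/1916 - 5) = √(-9019/1916) = I*√4320101/958 ≈ 2.1696*I)
m(Y(1, -1)) + N = 5*(-1*1 - 2*(-1)) + I*√4320101/958 = 5*(-1 + 2) + I*√4320101/958 = 5*1 + I*√4320101/958 = 5 + I*√4320101/958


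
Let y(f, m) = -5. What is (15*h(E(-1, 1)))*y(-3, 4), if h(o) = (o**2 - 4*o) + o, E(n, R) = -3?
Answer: -1350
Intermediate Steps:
h(o) = o**2 - 3*o
(15*h(E(-1, 1)))*y(-3, 4) = (15*(-3*(-3 - 3)))*(-5) = (15*(-3*(-6)))*(-5) = (15*18)*(-5) = 270*(-5) = -1350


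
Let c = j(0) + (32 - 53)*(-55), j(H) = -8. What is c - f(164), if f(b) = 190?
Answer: 957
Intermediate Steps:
c = 1147 (c = -8 + (32 - 53)*(-55) = -8 - 21*(-55) = -8 + 1155 = 1147)
c - f(164) = 1147 - 1*190 = 1147 - 190 = 957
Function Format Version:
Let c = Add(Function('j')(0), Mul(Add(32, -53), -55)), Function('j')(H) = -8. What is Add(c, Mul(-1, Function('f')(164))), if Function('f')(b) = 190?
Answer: 957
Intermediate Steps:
c = 1147 (c = Add(-8, Mul(Add(32, -53), -55)) = Add(-8, Mul(-21, -55)) = Add(-8, 1155) = 1147)
Add(c, Mul(-1, Function('f')(164))) = Add(1147, Mul(-1, 190)) = Add(1147, -190) = 957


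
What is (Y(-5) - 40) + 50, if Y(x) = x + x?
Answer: 0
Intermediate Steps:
Y(x) = 2*x
(Y(-5) - 40) + 50 = (2*(-5) - 40) + 50 = (-10 - 40) + 50 = -50 + 50 = 0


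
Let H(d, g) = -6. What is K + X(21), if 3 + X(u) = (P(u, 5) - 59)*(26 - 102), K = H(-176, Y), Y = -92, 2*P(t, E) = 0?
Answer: 4475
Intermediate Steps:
P(t, E) = 0 (P(t, E) = (1/2)*0 = 0)
K = -6
X(u) = 4481 (X(u) = -3 + (0 - 59)*(26 - 102) = -3 - 59*(-76) = -3 + 4484 = 4481)
K + X(21) = -6 + 4481 = 4475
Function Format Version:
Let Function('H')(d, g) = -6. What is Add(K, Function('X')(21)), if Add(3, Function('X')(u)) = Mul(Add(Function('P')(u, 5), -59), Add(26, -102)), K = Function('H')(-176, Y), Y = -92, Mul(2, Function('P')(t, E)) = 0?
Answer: 4475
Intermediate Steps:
Function('P')(t, E) = 0 (Function('P')(t, E) = Mul(Rational(1, 2), 0) = 0)
K = -6
Function('X')(u) = 4481 (Function('X')(u) = Add(-3, Mul(Add(0, -59), Add(26, -102))) = Add(-3, Mul(-59, -76)) = Add(-3, 4484) = 4481)
Add(K, Function('X')(21)) = Add(-6, 4481) = 4475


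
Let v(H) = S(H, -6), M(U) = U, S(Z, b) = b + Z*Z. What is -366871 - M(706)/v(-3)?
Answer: -1101319/3 ≈ -3.6711e+5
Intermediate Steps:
S(Z, b) = b + Z²
v(H) = -6 + H²
-366871 - M(706)/v(-3) = -366871 - 706/(-6 + (-3)²) = -366871 - 706/(-6 + 9) = -366871 - 706/3 = -1101319/3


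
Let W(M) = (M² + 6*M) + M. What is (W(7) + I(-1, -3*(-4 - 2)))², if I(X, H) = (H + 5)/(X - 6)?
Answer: 439569/49 ≈ 8970.8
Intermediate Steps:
W(M) = M² + 7*M
I(X, H) = (5 + H)/(-6 + X)
(W(7) + I(-1, -3*(-4 - 2)))² = (7*(7 + 7) + (5 - 3*(-4 - 2))/(-6 - 1))² = (7*14 + (5 - 3*(-6))/(-7))² = (98 - (5 + 18)/7)² = (98 - ⅐*23)² = (98 - 23/7)² = (663/7)² = 439569/49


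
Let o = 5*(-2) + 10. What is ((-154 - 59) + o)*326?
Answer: -69438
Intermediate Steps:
o = 0 (o = -10 + 10 = 0)
((-154 - 59) + o)*326 = ((-154 - 59) + 0)*326 = (-213 + 0)*326 = -213*326 = -69438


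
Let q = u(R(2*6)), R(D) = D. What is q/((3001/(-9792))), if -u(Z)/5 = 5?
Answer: 244800/3001 ≈ 81.573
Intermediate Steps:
u(Z) = -25 (u(Z) = -5*5 = -25)
q = -25
q/((3001/(-9792))) = -25/(3001/(-9792)) = -25/(3001*(-1/9792)) = -25/(-3001/9792) = -25*(-9792/3001) = 244800/3001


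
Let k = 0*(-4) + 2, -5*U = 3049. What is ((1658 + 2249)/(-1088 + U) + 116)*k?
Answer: 1930378/8489 ≈ 227.40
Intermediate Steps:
U = -3049/5 (U = -1/5*3049 = -3049/5 ≈ -609.80)
k = 2 (k = 0 + 2 = 2)
((1658 + 2249)/(-1088 + U) + 116)*k = ((1658 + 2249)/(-1088 - 3049/5) + 116)*2 = (3907/(-8489/5) + 116)*2 = (3907*(-5/8489) + 116)*2 = (-19535/8489 + 116)*2 = (965189/8489)*2 = 1930378/8489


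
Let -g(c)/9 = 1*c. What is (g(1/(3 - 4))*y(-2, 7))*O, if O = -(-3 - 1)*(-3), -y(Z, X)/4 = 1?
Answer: 432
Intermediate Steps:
y(Z, X) = -4 (y(Z, X) = -4*1 = -4)
g(c) = -9*c
O = -12 (O = -(-4)*(-3) = -1*12 = -12)
(g(1/(3 - 4))*y(-2, 7))*O = (-9/(3 - 4)*(-4))*(-12) = (-9/(-1)*(-4))*(-12) = (-9*(-1)*(-4))*(-12) = (9*(-4))*(-12) = -36*(-12) = 432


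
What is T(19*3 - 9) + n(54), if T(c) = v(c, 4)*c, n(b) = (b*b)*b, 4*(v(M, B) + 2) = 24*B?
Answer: 158520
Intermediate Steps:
v(M, B) = -2 + 6*B (v(M, B) = -2 + (24*B)/4 = -2 + 6*B)
n(b) = b³ (n(b) = b²*b = b³)
T(c) = 22*c (T(c) = (-2 + 6*4)*c = (-2 + 24)*c = 22*c)
T(19*3 - 9) + n(54) = 22*(19*3 - 9) + 54³ = 22*(57 - 9) + 157464 = 22*48 + 157464 = 1056 + 157464 = 158520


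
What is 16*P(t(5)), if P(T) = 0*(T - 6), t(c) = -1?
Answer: 0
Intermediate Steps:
P(T) = 0 (P(T) = 0*(-6 + T) = 0)
16*P(t(5)) = 16*0 = 0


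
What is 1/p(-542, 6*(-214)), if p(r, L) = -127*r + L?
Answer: 1/67550 ≈ 1.4804e-5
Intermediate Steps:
p(r, L) = L - 127*r
1/p(-542, 6*(-214)) = 1/(6*(-214) - 127*(-542)) = 1/(-1284 + 68834) = 1/67550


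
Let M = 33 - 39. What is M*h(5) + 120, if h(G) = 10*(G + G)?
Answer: -480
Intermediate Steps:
h(G) = 20*G (h(G) = 10*(2*G) = 20*G)
M = -6
M*h(5) + 120 = -120*5 + 120 = -6*100 + 120 = -600 + 120 = -480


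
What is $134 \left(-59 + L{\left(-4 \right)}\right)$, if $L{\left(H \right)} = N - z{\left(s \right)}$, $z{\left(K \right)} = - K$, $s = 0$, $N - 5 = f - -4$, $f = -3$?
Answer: $-7102$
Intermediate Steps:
$N = 6$ ($N = 5 - -1 = 5 + \left(-3 + 4\right) = 5 + 1 = 6$)
$L{\left(H \right)} = 6$ ($L{\left(H \right)} = 6 - \left(-1\right) 0 = 6 - 0 = 6 + 0 = 6$)
$134 \left(-59 + L{\left(-4 \right)}\right) = 134 \left(-59 + 6\right) = 134 \left(-53\right) = -7102$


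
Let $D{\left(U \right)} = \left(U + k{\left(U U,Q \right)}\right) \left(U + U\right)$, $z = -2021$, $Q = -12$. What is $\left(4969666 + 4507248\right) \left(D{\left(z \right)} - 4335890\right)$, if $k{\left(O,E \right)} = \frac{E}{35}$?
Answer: $\frac{1271832412370736}{35} \approx 3.6338 \cdot 10^{13}$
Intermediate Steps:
$k{\left(O,E \right)} = \frac{E}{35}$ ($k{\left(O,E \right)} = E \frac{1}{35} = \frac{E}{35}$)
$D{\left(U \right)} = 2 U \left(- \frac{12}{35} + U\right)$ ($D{\left(U \right)} = \left(U + \frac{1}{35} \left(-12\right)\right) \left(U + U\right) = \left(U - \frac{12}{35}\right) 2 U = \left(- \frac{12}{35} + U\right) 2 U = 2 U \left(- \frac{12}{35} + U\right)$)
$\left(4969666 + 4507248\right) \left(D{\left(z \right)} - 4335890\right) = \left(4969666 + 4507248\right) \left(\frac{2}{35} \left(-2021\right) \left(-12 + 35 \left(-2021\right)\right) - 4335890\right) = 9476914 \left(\frac{2}{35} \left(-2021\right) \left(-12 - 70735\right) - 4335890\right) = 9476914 \left(\frac{2}{35} \left(-2021\right) \left(-70747\right) - 4335890\right) = 9476914 \left(\frac{285959374}{35} - 4335890\right) = 9476914 \cdot \frac{134203224}{35} = \frac{1271832412370736}{35}$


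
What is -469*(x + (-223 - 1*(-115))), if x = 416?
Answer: -144452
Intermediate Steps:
-469*(x + (-223 - 1*(-115))) = -469*(416 + (-223 - 1*(-115))) = -469*(416 + (-223 + 115)) = -469*(416 - 108) = -469*308 = -144452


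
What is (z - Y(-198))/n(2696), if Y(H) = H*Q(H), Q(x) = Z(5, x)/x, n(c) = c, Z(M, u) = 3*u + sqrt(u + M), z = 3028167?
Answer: 3028761/2696 - I*sqrt(193)/2696 ≈ 1123.4 - 0.005153*I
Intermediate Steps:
Z(M, u) = sqrt(M + u) + 3*u (Z(M, u) = 3*u + sqrt(M + u) = sqrt(M + u) + 3*u)
Q(x) = (sqrt(5 + x) + 3*x)/x
Y(H) = H*(3 + sqrt(5 + H)/H)
(z - Y(-198))/n(2696) = (3028167 - (sqrt(5 - 198) + 3*(-198)))/2696 = (3028167 - (sqrt(-193) - 594))*(1/2696) = (3028167 - (I*sqrt(193) - 594))*(1/2696) = (3028167 - (-594 + I*sqrt(193)))*(1/2696) = (3028167 + (594 - I*sqrt(193)))*(1/2696) = (3028761 - I*sqrt(193))*(1/2696) = 3028761/2696 - I*sqrt(193)/2696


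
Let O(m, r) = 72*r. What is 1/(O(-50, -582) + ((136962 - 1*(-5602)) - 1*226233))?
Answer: -1/125573 ≈ -7.9635e-6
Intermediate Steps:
1/(O(-50, -582) + ((136962 - 1*(-5602)) - 1*226233)) = 1/(72*(-582) + ((136962 - 1*(-5602)) - 1*226233)) = 1/(-41904 + ((136962 + 5602) - 226233)) = 1/(-41904 + (142564 - 226233)) = 1/(-41904 - 83669) = 1/(-125573) = -1/125573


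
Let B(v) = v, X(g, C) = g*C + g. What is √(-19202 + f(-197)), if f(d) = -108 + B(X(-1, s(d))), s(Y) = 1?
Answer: 4*I*√1207 ≈ 138.97*I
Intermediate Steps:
X(g, C) = g + C*g (X(g, C) = C*g + g = g + C*g)
f(d) = -110 (f(d) = -108 - (1 + 1) = -108 - 1*2 = -108 - 2 = -110)
√(-19202 + f(-197)) = √(-19202 - 110) = √(-19312) = 4*I*√1207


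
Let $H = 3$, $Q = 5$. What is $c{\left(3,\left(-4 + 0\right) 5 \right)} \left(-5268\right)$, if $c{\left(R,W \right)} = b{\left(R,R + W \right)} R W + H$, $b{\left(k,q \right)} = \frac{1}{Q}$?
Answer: $47412$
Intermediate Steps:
$b{\left(k,q \right)} = \frac{1}{5}$
$c{\left(R,W \right)} = 3 + \frac{R W}{5}$ ($c{\left(R,W \right)} = \frac{R}{5} W + 3 = \frac{R W}{5} + 3 = 3 + \frac{R W}{5}$)
$c{\left(3,\left(-4 + 0\right) 5 \right)} \left(-5268\right) = \left(3 + \frac{1}{5} \cdot 3 \left(-4 + 0\right) 5\right) \left(-5268\right) = \left(3 + \frac{1}{5} \cdot 3 \left(\left(-4\right) 5\right)\right) \left(-5268\right) = \left(3 + \frac{1}{5} \cdot 3 \left(-20\right)\right) \left(-5268\right) = \left(3 - 12\right) \left(-5268\right) = \left(-9\right) \left(-5268\right) = 47412$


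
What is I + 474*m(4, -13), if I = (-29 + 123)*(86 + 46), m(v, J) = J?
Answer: 6246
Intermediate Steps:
I = 12408 (I = 94*132 = 12408)
I + 474*m(4, -13) = 12408 + 474*(-13) = 12408 - 6162 = 6246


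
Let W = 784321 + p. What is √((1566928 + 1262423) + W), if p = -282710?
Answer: √3330962 ≈ 1825.1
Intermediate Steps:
W = 501611 (W = 784321 - 282710 = 501611)
√((1566928 + 1262423) + W) = √((1566928 + 1262423) + 501611) = √(2829351 + 501611) = √3330962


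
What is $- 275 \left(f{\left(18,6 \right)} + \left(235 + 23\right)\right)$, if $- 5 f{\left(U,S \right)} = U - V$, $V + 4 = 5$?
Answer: $-70015$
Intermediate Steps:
$V = 1$ ($V = -4 + 5 = 1$)
$f{\left(U,S \right)} = \frac{1}{5} - \frac{U}{5}$ ($f{\left(U,S \right)} = - \frac{U - 1}{5} = - \frac{-1 + U}{5} = \frac{1}{5} - \frac{U}{5}$)
$- 275 \left(f{\left(18,6 \right)} + \left(235 + 23\right)\right) = - 275 \left(\left(\frac{1}{5} - \frac{18}{5}\right) + \left(235 + 23\right)\right) = - 275 \left(\left(\frac{1}{5} - \frac{18}{5}\right) + 258\right) = - 275 \left(- \frac{17}{5} + 258\right) = \left(-275\right) \frac{1273}{5} = -70015$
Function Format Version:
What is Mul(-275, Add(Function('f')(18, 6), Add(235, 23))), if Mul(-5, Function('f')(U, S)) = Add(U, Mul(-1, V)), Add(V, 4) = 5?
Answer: -70015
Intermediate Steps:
V = 1 (V = Add(-4, 5) = 1)
Function('f')(U, S) = Add(Rational(1, 5), Mul(Rational(-1, 5), U)) (Function('f')(U, S) = Mul(Rational(-1, 5), Add(U, Mul(-1, 1))) = Mul(Rational(-1, 5), Add(U, -1)) = Mul(Rational(-1, 5), Add(-1, U)) = Add(Rational(1, 5), Mul(Rational(-1, 5), U)))
Mul(-275, Add(Function('f')(18, 6), Add(235, 23))) = Mul(-275, Add(Add(Rational(1, 5), Mul(Rational(-1, 5), 18)), Add(235, 23))) = Mul(-275, Add(Add(Rational(1, 5), Rational(-18, 5)), 258)) = Mul(-275, Add(Rational(-17, 5), 258)) = Mul(-275, Rational(1273, 5)) = -70015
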